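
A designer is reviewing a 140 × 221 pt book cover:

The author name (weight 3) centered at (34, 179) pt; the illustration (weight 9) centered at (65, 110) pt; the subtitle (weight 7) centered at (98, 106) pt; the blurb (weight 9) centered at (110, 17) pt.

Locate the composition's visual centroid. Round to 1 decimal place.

Total weight = 3 + 9 + 7 + 9 = 28.
Σw·x = 3·34 + 9·65 + 7·98 + 9·110 = 2363, so x̄ = 2363/28 ≈ 84.39.
Σw·y = 3·179 + 9·110 + 7·106 + 9·17 = 2422, so ȳ = 2422/28 ≈ 86.50.

(84.4, 86.5)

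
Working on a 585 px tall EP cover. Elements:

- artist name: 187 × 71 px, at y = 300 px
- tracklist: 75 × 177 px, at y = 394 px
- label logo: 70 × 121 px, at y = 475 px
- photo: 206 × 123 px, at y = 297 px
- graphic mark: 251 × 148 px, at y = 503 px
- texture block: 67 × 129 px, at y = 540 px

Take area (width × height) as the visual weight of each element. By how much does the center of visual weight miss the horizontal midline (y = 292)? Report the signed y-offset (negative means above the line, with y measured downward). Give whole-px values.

≈ 124 px

Taking area as weight: artist name 187·71 = 13277, tracklist 75·177 = 13275, label logo 70·121 = 8470, photo 206·123 = 25338, graphic mark 251·148 = 37148, texture block 67·129 = 8643. Sum 106151.
y: moment 44114750 / weight 106151 ≈ 415.58
Offset from y = 292: 415.58 − 292 ≈ 123.58.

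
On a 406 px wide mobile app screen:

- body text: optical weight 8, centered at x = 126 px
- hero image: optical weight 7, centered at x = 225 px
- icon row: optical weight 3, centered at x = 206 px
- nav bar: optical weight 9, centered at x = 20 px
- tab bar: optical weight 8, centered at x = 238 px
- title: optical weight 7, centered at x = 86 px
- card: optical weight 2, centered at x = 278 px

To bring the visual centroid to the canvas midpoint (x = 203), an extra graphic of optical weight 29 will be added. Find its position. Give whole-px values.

After adding the extra graphic, total weight = 8 + 7 + 3 + 9 + 8 + 7 + 2 + 29 = 73.
x: target moment 73×203 = 14819; current 8·126 + 7·225 + 3·206 + 9·20 + 8·238 + 7·86 + 2·278 = 6443; the extra graphic supplies 8376, so x = 8376/29 ≈ 288.83.

x ≈ 289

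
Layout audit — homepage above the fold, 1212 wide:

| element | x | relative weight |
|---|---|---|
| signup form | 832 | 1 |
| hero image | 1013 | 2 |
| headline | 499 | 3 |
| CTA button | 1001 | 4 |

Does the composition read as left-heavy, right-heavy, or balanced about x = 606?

right-heavy

Σw = 1 + 2 + 3 + 4 = 10.
x: (1·832 + 2·1013 + 3·499 + 4·1001) / 10 = 8359 / 10 ≈ 835.90
835.9 lies right of the midline 606, so the layout is right-heavy.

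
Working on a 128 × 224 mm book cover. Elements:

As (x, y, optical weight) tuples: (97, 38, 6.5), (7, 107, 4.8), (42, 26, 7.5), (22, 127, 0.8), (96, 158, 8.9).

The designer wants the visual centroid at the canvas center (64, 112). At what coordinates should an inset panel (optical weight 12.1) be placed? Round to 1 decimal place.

After adding the inset panel, total weight = 6.5 + 4.8 + 7.5 + 0.8 + 8.9 + 12.1 = 40.6.
Along x: (1851.1 + 12.1·x) / 40.6 = 64 (existing moment 6.5·97 + 4.8·7 + 7.5·42 + 0.8·22 + 8.9·96 = 1851.1) ⇒ x = (2598.4 − 1851.1) / 12.1 ≈ 61.76.
Along y: (2463.4 + 12.1·y) / 40.6 = 112 (existing moment 6.5·38 + 4.8·107 + 7.5·26 + 0.8·127 + 8.9·158 = 2463.4) ⇒ y = (4547.2 − 2463.4) / 12.1 ≈ 172.21.

(61.8, 172.2)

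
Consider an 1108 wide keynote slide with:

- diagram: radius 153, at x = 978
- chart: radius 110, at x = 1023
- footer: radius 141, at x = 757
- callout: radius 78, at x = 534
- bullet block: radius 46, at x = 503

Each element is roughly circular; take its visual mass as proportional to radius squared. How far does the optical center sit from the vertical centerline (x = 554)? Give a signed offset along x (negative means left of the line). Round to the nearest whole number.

Weights ∝ r²: diagram 153² = 23409, chart 110² = 12100, footer 141² = 19881, callout 78² = 6084, bullet block 46² = 2116; Σw = 63590.
x-moment: 23409·978 + 12100·1023 + 19881·757 + 6084·534 + 2116·503 = 54635423; centroid 54635423/63590 ≈ 859.18.
Offset from x = 554: 859.18 − 554 ≈ 305.18.

≈ 305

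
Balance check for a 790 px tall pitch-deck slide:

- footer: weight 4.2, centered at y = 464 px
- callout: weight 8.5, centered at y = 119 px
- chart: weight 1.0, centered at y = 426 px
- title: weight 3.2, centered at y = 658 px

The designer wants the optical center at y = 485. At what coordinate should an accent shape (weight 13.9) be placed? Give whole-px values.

With the accent shape, Σw becomes 4.2 + 8.5 + 1.0 + 3.2 + 13.9 = 30.8.
Along y: (5491.9 + 13.9·y) / 30.8 = 485 (existing moment 4.2·464 + 8.5·119 + 1.0·426 + 3.2·658 = 5491.9) ⇒ y = (14938.0 − 5491.9) / 13.9 ≈ 679.58.

y ≈ 680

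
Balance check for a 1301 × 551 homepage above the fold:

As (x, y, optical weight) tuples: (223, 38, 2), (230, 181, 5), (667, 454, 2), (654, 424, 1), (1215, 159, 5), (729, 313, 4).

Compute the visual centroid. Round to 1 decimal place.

(661.8, 229.5)

Σw = 2 + 5 + 2 + 1 + 5 + 4 = 19.
Σw·x = 12575; x̄ = 12575/19 ≈ 661.84.
Σw·y = 4360; ȳ = 4360/19 ≈ 229.47.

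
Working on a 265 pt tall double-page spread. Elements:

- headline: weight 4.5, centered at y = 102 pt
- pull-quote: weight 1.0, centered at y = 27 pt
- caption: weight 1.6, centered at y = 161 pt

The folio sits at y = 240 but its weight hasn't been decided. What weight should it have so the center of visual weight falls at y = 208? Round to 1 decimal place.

Known weights sum to 4.5 + 1.0 + 1.6 = 7.1; their moment is 4.5·102 + 1.0·27 + 1.6·161 = 743.6.
For the centroid to hit 208: (743.6 + w·240) / (7.1 + w) = 208.
Rearranging, w·(240 − 208) = 208·7.1 − 743.6 = 733.2, so w ≈ 733.2/32 = 22.91.

w ≈ 22.9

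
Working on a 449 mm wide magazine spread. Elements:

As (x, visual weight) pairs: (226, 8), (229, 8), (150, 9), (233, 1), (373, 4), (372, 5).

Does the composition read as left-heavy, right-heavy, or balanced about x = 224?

right-heavy

Weights sum to 8 + 8 + 9 + 1 + 4 + 5 = 35.
Σw·x = 8·226 + 8·229 + 9·150 + 1·233 + 4·373 + 5·372 = 8575, so x̄ = 8575/35 ≈ 245.00.
245.0 lies right of the midline 224, so the layout is right-heavy.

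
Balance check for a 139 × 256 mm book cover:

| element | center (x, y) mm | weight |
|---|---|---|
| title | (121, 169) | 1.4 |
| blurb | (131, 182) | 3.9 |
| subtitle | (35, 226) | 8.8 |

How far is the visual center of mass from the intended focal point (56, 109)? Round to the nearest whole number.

≈ 100 mm

Σw = 1.4 + 3.9 + 8.8 = 14.1.
x-moment: 1.4·121 + 3.9·131 + 8.8·35 = 988.3; centroid 988.3/14.1 ≈ 70.09.
y-moment: 1.4·169 + 3.9·182 + 8.8·226 = 2935.2; centroid 2935.2/14.1 ≈ 208.17.
Relative to (56, 109): Δ = (14.09, 99.17); |Δ| = √(14.09² + 99.17²) ≈ 100.17.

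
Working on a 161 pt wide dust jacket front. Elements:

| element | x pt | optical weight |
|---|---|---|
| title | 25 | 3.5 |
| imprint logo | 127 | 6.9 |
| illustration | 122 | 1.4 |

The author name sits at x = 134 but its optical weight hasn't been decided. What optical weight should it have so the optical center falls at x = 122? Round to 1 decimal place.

w ≈ 25.4

Known weights sum to 3.5 + 6.9 + 1.4 = 11.8; their moment is 3.5·25 + 6.9·127 + 1.4·122 = 1134.6.
Balance at x = 122 requires (1134.6 + w·134) / (11.8 + w) = 122.
Solving: w = (122·11.8 − 1134.6) / (134 − 122) = 305.0 / 12 ≈ 25.42.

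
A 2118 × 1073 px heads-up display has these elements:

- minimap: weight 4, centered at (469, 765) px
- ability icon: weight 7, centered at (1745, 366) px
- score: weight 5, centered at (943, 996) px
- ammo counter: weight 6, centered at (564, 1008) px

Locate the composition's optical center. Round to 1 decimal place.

(1008.6, 756.8)

Σw = 4 + 7 + 5 + 6 = 22.
x: (4·469 + 7·1745 + 5·943 + 6·564) / 22 = 22190 / 22 ≈ 1008.64
y: (4·765 + 7·366 + 5·996 + 6·1008) / 22 = 16650 / 22 ≈ 756.82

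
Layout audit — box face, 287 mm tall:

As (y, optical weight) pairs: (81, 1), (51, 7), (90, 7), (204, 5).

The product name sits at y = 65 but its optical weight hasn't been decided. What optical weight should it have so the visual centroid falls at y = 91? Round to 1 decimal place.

Existing Σw = 20 (1 + 7 + 7 + 5); existing moment 1·81 + 7·51 + 7·90 + 5·204 = 2088.
Set Σw·y/Σw = 91: (2088 + 65w) = 91·(20 + w).
Solving: w = (91·20 − 2088) / (65 − 91) = -268 / -26 ≈ 10.31.

w ≈ 10.3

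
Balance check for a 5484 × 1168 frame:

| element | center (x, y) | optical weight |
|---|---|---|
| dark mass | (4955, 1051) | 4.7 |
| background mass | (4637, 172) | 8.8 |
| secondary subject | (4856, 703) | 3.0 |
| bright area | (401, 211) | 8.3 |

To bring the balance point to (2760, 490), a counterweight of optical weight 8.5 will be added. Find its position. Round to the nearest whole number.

New total weight: (4.7 + 8.8 + 3.0 + 8.3) + 8.5 = 33.3.
x: need Σw·x = 33.3·2760 = 91908.0. Existing = 4.7·4955 + 8.8·4637 + 3.0·4856 + 8.3·401 = 81990.4. Remainder 9917.6 / 8.5 ≈ 1166.78.
y: need Σw·y = 33.3·490 = 16317.0. Existing = 4.7·1051 + 8.8·172 + 3.0·703 + 8.3·211 = 10313.6. Remainder 6003.4 / 8.5 ≈ 706.28.

(1167, 706)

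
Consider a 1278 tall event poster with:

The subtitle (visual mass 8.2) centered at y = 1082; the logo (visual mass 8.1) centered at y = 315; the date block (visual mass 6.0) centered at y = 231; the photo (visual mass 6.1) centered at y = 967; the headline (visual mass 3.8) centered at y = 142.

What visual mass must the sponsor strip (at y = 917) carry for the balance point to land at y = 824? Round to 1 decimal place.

Existing Σw = 32.2 (8.2 + 8.1 + 6.0 + 6.1 + 3.8); existing moment 8.2·1082 + 8.1·315 + 6.0·231 + 6.1·967 + 3.8·142 = 19248.2.
Set Σw·y/Σw = 824: (19248.2 + 917w) = 824·(32.2 + w).
Solving: w = (824·32.2 − 19248.2) / (917 − 824) = 7284.6 / 93 ≈ 78.33.

w ≈ 78.3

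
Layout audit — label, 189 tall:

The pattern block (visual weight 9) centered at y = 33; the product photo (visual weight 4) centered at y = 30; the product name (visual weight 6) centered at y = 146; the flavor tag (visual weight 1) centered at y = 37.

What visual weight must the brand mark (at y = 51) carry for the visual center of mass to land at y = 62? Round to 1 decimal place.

Known weights sum to 9 + 4 + 6 + 1 = 20; their moment is 9·33 + 4·30 + 6·146 + 1·37 = 1330.
For the centroid to hit 62: (1330 + w·51) / (20 + w) = 62.
Rearranging, w·(51 − 62) = 62·20 − 1330 = -90, so w ≈ -90/-11 = 8.18.

w ≈ 8.2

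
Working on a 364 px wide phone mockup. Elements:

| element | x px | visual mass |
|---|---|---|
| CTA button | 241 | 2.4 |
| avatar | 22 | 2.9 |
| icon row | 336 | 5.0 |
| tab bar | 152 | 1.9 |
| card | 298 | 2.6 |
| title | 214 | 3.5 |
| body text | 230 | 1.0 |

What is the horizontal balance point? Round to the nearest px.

Weights sum to 2.4 + 2.9 + 5.0 + 1.9 + 2.6 + 3.5 + 1.0 = 19.3.
x: moment 4364.8 / weight 19.3 ≈ 226.16

x ≈ 226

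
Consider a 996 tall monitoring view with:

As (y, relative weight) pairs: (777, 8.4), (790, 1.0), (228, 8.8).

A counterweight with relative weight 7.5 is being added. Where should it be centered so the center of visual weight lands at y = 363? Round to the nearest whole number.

y ≈ 1

After adding the counterweight, total weight = 8.4 + 1.0 + 8.8 + 7.5 = 25.7.
y: need Σw·y = 25.7·363 = 9329.1. Existing = 8.4·777 + 1.0·790 + 8.8·228 = 9323.2. Remainder 5.9 / 7.5 ≈ 0.79.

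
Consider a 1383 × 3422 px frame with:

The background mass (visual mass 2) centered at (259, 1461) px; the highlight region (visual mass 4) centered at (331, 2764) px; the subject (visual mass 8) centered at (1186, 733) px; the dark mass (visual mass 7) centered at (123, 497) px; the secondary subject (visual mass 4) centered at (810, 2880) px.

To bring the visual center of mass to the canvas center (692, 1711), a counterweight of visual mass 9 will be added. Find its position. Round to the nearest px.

New total weight: (2 + 4 + 8 + 7 + 4) + 9 = 34.
x: need Σw·x = 34·692 = 23528. Existing = 2·259 + 4·331 + 8·1186 + 7·123 + 4·810 = 15431. Remainder 8097 / 9 ≈ 899.67.
y: need Σw·y = 34·1711 = 58174. Existing = 2·1461 + 4·2764 + 8·733 + 7·497 + 4·2880 = 34841. Remainder 23333 / 9 ≈ 2592.56.

(900, 2593)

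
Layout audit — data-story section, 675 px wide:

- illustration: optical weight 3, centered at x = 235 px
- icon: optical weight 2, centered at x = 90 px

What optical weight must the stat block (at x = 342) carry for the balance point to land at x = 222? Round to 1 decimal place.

w ≈ 1.9

Known weights sum to 3 + 2 = 5; their moment is 3·235 + 2·90 = 885.
Set Σw·x/Σw = 222: (885 + 342w) = 222·(5 + w).
Rearranging, w·(342 − 222) = 222·5 − 885 = 225, so w ≈ 225/120 = 1.88.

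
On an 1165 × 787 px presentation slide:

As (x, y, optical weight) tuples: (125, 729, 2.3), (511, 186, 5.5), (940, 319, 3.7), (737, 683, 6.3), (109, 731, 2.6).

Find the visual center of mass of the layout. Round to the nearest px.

Weights sum to 2.3 + 5.5 + 3.7 + 6.3 + 2.6 = 20.4.
Σw·x = 2.3·125 + 5.5·511 + 3.7·940 + 6.3·737 + 2.6·109 = 11502.5, so x̄ = 11502.5/20.4 ≈ 563.85.
Σw·y = 2.3·729 + 5.5·186 + 3.7·319 + 6.3·683 + 2.6·731 = 10083.5, so ȳ = 10083.5/20.4 ≈ 494.29.

(564, 494)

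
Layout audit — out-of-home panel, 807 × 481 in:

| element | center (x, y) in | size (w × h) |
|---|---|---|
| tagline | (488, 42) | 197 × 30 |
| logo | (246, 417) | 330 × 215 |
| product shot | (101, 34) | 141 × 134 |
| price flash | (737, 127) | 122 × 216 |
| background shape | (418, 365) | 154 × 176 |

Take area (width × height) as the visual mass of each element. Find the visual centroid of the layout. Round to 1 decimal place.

(355.2, 293.0)

Areas → weights: tagline 197·30 = 5910, logo 330·215 = 70950, product shot 141·134 = 18894, price flash 122·216 = 26352, background shape 154·176 = 27104; Σw = 149210.
x: (5910·488 + 70950·246 + 18894·101 + 26352·737 + 27104·418) / 149210 = 52996970 / 149210 ≈ 355.18
y: (5910·42 + 70950·417 + 18894·34 + 26352·127 + 27104·365) / 149210 = 43716430 / 149210 ≈ 292.99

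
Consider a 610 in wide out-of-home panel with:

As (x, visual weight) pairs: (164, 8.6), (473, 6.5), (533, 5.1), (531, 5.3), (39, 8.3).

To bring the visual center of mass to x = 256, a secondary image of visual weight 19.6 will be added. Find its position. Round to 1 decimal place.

With the secondary image, Σw becomes 8.6 + 6.5 + 5.1 + 5.3 + 8.3 + 19.6 = 53.4.
Along x: (10341.2 + 19.6·x) / 53.4 = 256 (existing moment 8.6·164 + 6.5·473 + 5.1·533 + 5.3·531 + 8.3·39 = 10341.2) ⇒ x = (13670.4 − 10341.2) / 19.6 ≈ 169.86.

x ≈ 169.9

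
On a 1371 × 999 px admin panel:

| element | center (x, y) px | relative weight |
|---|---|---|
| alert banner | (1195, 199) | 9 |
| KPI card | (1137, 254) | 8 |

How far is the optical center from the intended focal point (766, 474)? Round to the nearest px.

≈ 473 px

Weights sum to 9 + 8 = 17.
Σw·x = 9·1195 + 8·1137 = 19851, so x̄ = 19851/17 ≈ 1167.71.
Σw·y = 9·199 + 8·254 = 3823, so ȳ = 3823/17 ≈ 224.88.
Relative to (766, 474): Δ = (401.71, -249.12); |Δ| = √(401.71² + -249.12²) ≈ 472.68.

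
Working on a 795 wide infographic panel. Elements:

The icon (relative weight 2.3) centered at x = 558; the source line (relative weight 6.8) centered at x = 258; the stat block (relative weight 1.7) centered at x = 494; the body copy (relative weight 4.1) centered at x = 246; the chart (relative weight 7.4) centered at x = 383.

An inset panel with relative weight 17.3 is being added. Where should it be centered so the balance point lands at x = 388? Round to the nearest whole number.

After adding the inset panel, total weight = 2.3 + 6.8 + 1.7 + 4.1 + 7.4 + 17.3 = 39.6.
x: need Σw·x = 39.6·388 = 15364.8. Existing = 2.3·558 + 6.8·258 + 1.7·494 + 4.1·246 + 7.4·383 = 7720.4. Remainder 7644.4 / 17.3 ≈ 441.87.

x ≈ 442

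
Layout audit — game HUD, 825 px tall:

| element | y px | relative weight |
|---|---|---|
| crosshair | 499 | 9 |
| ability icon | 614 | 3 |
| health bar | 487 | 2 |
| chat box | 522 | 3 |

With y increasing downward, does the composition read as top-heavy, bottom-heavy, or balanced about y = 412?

bottom-heavy

Weights sum to 9 + 3 + 2 + 3 = 17.
y-moment: 9·499 + 3·614 + 2·487 + 3·522 = 8873; centroid 8873/17 ≈ 521.94.
521.9 vs midline 412 → bottom-heavy.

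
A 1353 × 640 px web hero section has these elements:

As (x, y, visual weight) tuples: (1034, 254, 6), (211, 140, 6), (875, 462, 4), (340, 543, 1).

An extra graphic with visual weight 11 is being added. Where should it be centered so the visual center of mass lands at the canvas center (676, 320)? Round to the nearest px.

(693, 382)

New total weight: (6 + 6 + 4 + 1) + 11 = 28.
x: target moment 28×676 = 18928; current 6·1034 + 6·211 + 4·875 + 1·340 = 11310; the extra graphic supplies 7618, so x = 7618/11 ≈ 692.55.
y: target moment 28×320 = 8960; current 6·254 + 6·140 + 4·462 + 1·543 = 4755; the extra graphic supplies 4205, so y = 4205/11 ≈ 382.27.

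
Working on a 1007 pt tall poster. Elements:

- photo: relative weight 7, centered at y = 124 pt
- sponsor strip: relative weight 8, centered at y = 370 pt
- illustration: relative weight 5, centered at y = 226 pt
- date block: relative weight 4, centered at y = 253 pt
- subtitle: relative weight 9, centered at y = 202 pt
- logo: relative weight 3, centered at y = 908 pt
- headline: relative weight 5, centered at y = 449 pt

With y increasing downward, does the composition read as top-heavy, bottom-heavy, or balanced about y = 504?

top-heavy

Total weight = 7 + 8 + 5 + 4 + 9 + 3 + 5 = 41.
y: (7·124 + 8·370 + 5·226 + 4·253 + 9·202 + 3·908 + 5·449) / 41 = 12757 / 41 ≈ 311.15
311.1 lies above (smaller y than) the midline 504, so the layout is top-heavy.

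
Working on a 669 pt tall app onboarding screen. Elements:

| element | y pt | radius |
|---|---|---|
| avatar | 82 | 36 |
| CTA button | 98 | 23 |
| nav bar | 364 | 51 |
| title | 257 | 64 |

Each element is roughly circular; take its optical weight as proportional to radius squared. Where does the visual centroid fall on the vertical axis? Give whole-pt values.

y ≈ 253

Weights ∝ r²: avatar 36² = 1296, CTA button 23² = 529, nav bar 51² = 2601, title 64² = 4096; Σw = 8522.
Σw·y = 1296·82 + 529·98 + 2601·364 + 4096·257 = 2157550, so ȳ = 2157550/8522 ≈ 253.17.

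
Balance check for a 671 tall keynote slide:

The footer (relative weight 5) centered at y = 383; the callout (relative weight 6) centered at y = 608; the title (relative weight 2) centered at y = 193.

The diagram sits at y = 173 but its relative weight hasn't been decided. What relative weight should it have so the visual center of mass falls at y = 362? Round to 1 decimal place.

Known weights sum to 5 + 6 + 2 = 13; their moment is 5·383 + 6·608 + 2·193 = 5949.
Balance at y = 362 requires (5949 + w·173) / (13 + w) = 362.
Solving: w = (362·13 − 5949) / (173 − 362) = -1243 / -189 ≈ 6.58.

w ≈ 6.6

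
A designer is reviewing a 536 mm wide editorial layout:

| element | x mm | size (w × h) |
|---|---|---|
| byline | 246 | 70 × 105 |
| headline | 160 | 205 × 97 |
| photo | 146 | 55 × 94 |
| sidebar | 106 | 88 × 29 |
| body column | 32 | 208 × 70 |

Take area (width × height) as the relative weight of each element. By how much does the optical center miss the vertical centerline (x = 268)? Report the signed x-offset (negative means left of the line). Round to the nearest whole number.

Taking area as weight: byline 70·105 = 7350, headline 205·97 = 19885, photo 55·94 = 5170, sidebar 88·29 = 2552, body column 208·70 = 14560. Sum 49517.
Σw·x = 7350·246 + 19885·160 + 5170·146 + 2552·106 + 14560·32 = 6480952, so x̄ = 6480952/49517 ≈ 130.88.
Against x = 268, that's 130.88 − 268 = -137.12.

≈ -137 mm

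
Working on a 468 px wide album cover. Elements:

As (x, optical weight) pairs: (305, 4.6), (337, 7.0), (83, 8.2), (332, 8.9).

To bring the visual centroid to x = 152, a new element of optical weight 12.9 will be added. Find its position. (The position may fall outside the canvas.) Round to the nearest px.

x ≈ -83

After adding the new element, total weight = 4.6 + 7.0 + 8.2 + 8.9 + 12.9 = 41.6.
x: target moment 41.6×152 = 6323.2; current 4.6·305 + 7.0·337 + 8.2·83 + 8.9·332 = 7397.4; the new element supplies -1074.2, so x = -1074.2/12.9 ≈ -83.27.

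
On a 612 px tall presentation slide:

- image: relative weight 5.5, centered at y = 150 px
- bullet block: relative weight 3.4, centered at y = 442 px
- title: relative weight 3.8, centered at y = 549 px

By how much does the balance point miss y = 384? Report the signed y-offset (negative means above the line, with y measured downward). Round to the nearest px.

Σw = 5.5 + 3.4 + 3.8 = 12.7.
y-moment: 5.5·150 + 3.4·442 + 3.8·549 = 4414.0; centroid 4414.0/12.7 ≈ 347.56.
Offset from y = 384: 347.56 − 384 ≈ -36.44.

≈ -36 px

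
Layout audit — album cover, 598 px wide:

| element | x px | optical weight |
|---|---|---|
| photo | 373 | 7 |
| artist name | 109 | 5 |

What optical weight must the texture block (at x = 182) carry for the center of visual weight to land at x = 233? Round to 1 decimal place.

Existing Σw = 12 (7 + 5); existing moment 7·373 + 5·109 = 3156.
Balance at x = 233 requires (3156 + w·182) / (12 + w) = 233.
Rearranging, w·(182 − 233) = 233·12 − 3156 = -360, so w ≈ -360/-51 = 7.06.

w ≈ 7.1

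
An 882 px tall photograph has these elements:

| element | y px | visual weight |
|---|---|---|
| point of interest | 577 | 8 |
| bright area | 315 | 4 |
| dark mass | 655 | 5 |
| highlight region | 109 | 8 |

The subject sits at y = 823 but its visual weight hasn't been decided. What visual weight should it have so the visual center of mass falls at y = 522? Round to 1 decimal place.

w ≈ 10.1

Known weights sum to 8 + 4 + 5 + 8 = 25; their moment is 8·577 + 4·315 + 5·655 + 8·109 = 10023.
Set Σw·y/Σw = 522: (10023 + 823w) = 522·(25 + w).
Solving: w = (522·25 − 10023) / (823 − 522) = 3027 / 301 ≈ 10.06.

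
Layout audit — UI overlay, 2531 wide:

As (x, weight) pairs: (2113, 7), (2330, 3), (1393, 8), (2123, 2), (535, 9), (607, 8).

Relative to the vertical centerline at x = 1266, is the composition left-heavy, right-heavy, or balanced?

balanced

Total weight = 7 + 3 + 8 + 2 + 9 + 8 = 37.
Σw·x = 7·2113 + 3·2330 + 8·1393 + 2·2123 + 9·535 + 8·607 = 46842, so x̄ = 46842/37 ≈ 1266.00.
That equals the midline 1266 — balanced.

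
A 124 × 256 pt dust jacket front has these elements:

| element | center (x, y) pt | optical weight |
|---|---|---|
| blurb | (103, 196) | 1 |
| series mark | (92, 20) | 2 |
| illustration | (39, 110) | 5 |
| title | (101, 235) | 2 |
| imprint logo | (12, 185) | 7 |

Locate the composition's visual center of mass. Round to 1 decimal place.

Weights sum to 1 + 2 + 5 + 2 + 7 = 17.
Σw·x = 1·103 + 2·92 + 5·39 + 2·101 + 7·12 = 768, so x̄ = 768/17 ≈ 45.18.
Σw·y = 1·196 + 2·20 + 5·110 + 2·235 + 7·185 = 2551, so ȳ = 2551/17 ≈ 150.06.

(45.2, 150.1)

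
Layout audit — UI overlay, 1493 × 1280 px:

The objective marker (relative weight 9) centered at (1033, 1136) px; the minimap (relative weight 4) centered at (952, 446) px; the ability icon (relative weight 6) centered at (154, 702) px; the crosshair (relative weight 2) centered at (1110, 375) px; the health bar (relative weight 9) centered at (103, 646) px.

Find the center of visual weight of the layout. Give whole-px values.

Total weight = 9 + 4 + 6 + 2 + 9 = 30.
Σw·x = 9·1033 + 4·952 + 6·154 + 2·1110 + 9·103 = 17176, so x̄ = 17176/30 ≈ 572.53.
Σw·y = 9·1136 + 4·446 + 6·702 + 2·375 + 9·646 = 22784, so ȳ = 22784/30 ≈ 759.47.

(573, 759)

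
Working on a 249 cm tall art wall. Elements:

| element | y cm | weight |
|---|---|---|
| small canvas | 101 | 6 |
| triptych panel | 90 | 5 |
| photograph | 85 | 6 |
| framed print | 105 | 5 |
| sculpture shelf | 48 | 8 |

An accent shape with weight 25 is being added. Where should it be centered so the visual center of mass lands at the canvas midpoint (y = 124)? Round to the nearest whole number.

y ≈ 174

New total weight: (6 + 5 + 6 + 5 + 8) + 25 = 55.
Along y: (2475 + 25·y) / 55 = 124 (existing moment 6·101 + 5·90 + 6·85 + 5·105 + 8·48 = 2475) ⇒ y = (6820 − 2475) / 25 ≈ 173.80.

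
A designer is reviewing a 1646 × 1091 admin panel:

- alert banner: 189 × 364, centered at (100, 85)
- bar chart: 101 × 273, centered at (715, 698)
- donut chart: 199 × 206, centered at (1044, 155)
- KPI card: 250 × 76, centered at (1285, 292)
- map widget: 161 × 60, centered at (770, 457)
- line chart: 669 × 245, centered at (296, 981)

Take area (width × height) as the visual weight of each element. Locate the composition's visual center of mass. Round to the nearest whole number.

Areas: alert banner 189·364 = 68796, bar chart 101·273 = 27573, donut chart 199·206 = 40994, KPI card 250·76 = 19000, map widget 161·60 = 9660, line chart 669·245 = 163905. Total weight = 329928.
x: moment 149761111 / weight 329928 ≈ 453.92
y: moment 202201109 / weight 329928 ≈ 612.86

(454, 613)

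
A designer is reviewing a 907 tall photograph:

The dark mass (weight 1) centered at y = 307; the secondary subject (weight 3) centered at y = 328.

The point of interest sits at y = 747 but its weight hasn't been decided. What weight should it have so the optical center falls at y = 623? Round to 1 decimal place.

Known weights sum to 1 + 3 = 4; their moment is 1·307 + 3·328 = 1291.
Set Σw·y/Σw = 623: (1291 + 747w) = 623·(4 + w).
Solving: w = (623·4 − 1291) / (747 − 623) = 1201 / 124 ≈ 9.69.

w ≈ 9.7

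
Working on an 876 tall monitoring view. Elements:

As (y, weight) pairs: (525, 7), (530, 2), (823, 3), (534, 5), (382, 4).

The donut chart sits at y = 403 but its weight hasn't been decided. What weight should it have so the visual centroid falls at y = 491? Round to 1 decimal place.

w ≈ 12.4

Known weights sum to 7 + 2 + 3 + 5 + 4 = 21; their moment is 7·525 + 2·530 + 3·823 + 5·534 + 4·382 = 11402.
For the centroid to hit 491: (11402 + w·403) / (21 + w) = 491.
So w = (491·21 − 11402)/(403 − 491) = -1091/-88 ≈ 12.40.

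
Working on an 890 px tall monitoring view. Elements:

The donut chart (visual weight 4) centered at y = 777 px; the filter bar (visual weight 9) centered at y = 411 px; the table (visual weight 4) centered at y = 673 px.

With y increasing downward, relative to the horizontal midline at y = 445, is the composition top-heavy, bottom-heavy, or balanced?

Weights sum to 4 + 9 + 4 = 17.
Σw·y = 4·777 + 9·411 + 4·673 = 9499, so ȳ = 9499/17 ≈ 558.76.
Since 558.8 is below (larger y than) 445, the composition reads bottom-heavy.

bottom-heavy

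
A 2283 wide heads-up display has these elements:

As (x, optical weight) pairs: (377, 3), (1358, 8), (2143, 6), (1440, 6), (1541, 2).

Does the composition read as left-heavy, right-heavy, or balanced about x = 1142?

Σw = 3 + 8 + 6 + 6 + 2 = 25.
x: (3·377 + 8·1358 + 6·2143 + 6·1440 + 2·1541) / 25 = 36575 / 25 ≈ 1463.00
1463.0 vs midline 1142 → right-heavy.

right-heavy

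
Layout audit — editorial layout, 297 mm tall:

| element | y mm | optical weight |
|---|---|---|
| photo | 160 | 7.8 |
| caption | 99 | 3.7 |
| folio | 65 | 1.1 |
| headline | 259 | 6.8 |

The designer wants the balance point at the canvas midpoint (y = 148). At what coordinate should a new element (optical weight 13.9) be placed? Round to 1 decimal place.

y ≈ 106.6

With the new element, Σw becomes 7.8 + 3.7 + 1.1 + 6.8 + 13.9 = 33.3.
y: need Σw·y = 33.3·148 = 4928.4. Existing = 7.8·160 + 3.7·99 + 1.1·65 + 6.8·259 = 3447.0. Remainder 1481.4 / 13.9 ≈ 106.58.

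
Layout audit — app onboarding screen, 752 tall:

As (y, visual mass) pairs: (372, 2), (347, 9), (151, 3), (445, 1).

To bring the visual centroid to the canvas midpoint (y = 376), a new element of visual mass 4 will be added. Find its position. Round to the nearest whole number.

y ≈ 595

New total weight: (2 + 9 + 3 + 1) + 4 = 19.
Along y: (4765 + 4·y) / 19 = 376 (existing moment 2·372 + 9·347 + 3·151 + 1·445 = 4765) ⇒ y = (7144 − 4765) / 4 ≈ 594.75.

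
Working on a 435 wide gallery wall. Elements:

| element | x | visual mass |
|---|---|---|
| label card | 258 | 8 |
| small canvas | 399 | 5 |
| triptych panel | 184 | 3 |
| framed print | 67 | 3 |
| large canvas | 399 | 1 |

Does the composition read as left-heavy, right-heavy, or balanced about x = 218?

Weights sum to 8 + 5 + 3 + 3 + 1 = 20.
Σw·x = 8·258 + 5·399 + 3·184 + 3·67 + 1·399 = 5211, so x̄ = 5211/20 ≈ 260.55.
260.6 vs midline 218 → right-heavy.

right-heavy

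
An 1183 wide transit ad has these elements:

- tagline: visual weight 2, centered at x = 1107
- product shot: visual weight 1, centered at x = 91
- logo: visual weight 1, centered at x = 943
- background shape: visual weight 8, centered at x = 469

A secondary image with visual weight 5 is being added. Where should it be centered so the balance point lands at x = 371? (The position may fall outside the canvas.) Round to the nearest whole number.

x ≈ -139

With the secondary image, Σw becomes 2 + 1 + 1 + 8 + 5 = 17.
x: target moment 17×371 = 6307; current 2·1107 + 1·91 + 1·943 + 8·469 = 7000; the secondary image supplies -693, so x = -693/5 ≈ -138.60.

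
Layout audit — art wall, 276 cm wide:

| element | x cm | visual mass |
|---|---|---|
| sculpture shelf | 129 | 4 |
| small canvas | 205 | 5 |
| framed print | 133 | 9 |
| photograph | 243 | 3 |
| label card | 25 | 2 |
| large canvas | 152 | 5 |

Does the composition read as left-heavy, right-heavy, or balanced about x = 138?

Σw = 4 + 5 + 9 + 3 + 2 + 5 = 28.
x: (4·129 + 5·205 + 9·133 + 3·243 + 2·25 + 5·152) / 28 = 4277 / 28 ≈ 152.75
152.8 vs midline 138 → right-heavy.

right-heavy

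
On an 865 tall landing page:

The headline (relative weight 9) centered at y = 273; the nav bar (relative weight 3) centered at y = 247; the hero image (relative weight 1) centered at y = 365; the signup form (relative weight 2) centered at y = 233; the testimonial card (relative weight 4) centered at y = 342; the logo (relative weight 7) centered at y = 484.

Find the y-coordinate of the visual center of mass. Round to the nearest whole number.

Total weight = 9 + 3 + 1 + 2 + 4 + 7 = 26.
Σw·y = 8785; ȳ = 8785/26 ≈ 337.88.

y ≈ 338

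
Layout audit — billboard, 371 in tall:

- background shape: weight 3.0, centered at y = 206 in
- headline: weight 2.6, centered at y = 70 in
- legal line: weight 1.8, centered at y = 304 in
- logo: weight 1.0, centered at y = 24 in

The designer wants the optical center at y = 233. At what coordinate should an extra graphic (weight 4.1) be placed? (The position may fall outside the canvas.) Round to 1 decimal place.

y ≈ 375.9

New total weight: (3.0 + 2.6 + 1.8 + 1.0) + 4.1 = 12.5.
y: target moment 12.5×233 = 2912.5; current 3.0·206 + 2.6·70 + 1.8·304 + 1.0·24 = 1371.2; the extra graphic supplies 1541.3, so y = 1541.3/4.1 ≈ 375.93.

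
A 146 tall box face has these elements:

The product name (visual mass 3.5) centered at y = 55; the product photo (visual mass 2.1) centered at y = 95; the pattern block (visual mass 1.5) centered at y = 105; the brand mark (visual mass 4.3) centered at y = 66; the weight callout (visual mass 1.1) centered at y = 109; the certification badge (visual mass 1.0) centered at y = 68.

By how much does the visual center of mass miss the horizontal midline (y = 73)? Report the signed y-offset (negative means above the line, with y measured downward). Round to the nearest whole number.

Σw = 3.5 + 2.1 + 1.5 + 4.3 + 1.1 + 1.0 = 13.5.
Σw·y = 3.5·55 + 2.1·95 + 1.5·105 + 4.3·66 + 1.1·109 + 1.0·68 = 1021.2, so ȳ = 1021.2/13.5 ≈ 75.64.
Difference: 75.64 − 73 ≈ 2.64.

≈ 3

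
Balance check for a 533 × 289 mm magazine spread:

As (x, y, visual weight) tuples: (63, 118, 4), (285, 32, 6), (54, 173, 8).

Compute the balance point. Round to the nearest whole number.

(133, 114)

Weights sum to 4 + 6 + 8 = 18.
x: (4·63 + 6·285 + 8·54) / 18 = 2394 / 18 ≈ 133.00
y: (4·118 + 6·32 + 8·173) / 18 = 2048 / 18 ≈ 113.78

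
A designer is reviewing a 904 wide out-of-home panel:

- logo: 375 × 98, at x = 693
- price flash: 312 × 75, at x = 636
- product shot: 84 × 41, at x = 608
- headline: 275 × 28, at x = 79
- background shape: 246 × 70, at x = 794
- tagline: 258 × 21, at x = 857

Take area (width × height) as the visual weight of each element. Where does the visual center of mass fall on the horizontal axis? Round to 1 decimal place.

Areas: logo 375·98 = 36750, price flash 312·75 = 23400, product shot 84·41 = 3444, headline 275·28 = 7700, background shape 246·70 = 17220, tagline 258·21 = 5418. Total weight = 93932.
Σw·x = 61368308; x̄ = 61368308/93932 ≈ 653.33.

x ≈ 653.3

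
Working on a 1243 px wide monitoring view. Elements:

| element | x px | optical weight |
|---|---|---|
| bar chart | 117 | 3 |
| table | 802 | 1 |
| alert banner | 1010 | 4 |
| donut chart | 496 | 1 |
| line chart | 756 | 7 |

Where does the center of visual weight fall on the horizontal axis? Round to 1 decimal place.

x ≈ 686.3

Total weight = 3 + 1 + 4 + 1 + 7 = 16.
x: (3·117 + 1·802 + 4·1010 + 1·496 + 7·756) / 16 = 10981 / 16 ≈ 686.31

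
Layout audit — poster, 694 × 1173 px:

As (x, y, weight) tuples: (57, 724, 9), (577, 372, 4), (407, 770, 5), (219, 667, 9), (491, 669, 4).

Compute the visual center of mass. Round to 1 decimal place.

(283.6, 662.4)

Σw = 9 + 4 + 5 + 9 + 4 = 31.
Σw·x = 9·57 + 4·577 + 5·407 + 9·219 + 4·491 = 8791, so x̄ = 8791/31 ≈ 283.58.
Σw·y = 9·724 + 4·372 + 5·770 + 9·667 + 4·669 = 20533, so ȳ = 20533/31 ≈ 662.35.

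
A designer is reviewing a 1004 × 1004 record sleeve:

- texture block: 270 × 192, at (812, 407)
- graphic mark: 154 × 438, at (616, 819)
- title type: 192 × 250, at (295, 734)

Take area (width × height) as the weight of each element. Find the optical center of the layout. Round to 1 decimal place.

(584.6, 666.9)

Areas: texture block 270·192 = 51840, graphic mark 154·438 = 67452, title type 192·250 = 48000. Total weight = 167292.
Σw·x = 51840·812 + 67452·616 + 48000·295 = 97804512, so x̄ = 97804512/167292 ≈ 584.63.
Σw·y = 51840·407 + 67452·819 + 48000·734 = 111574068, so ȳ = 111574068/167292 ≈ 666.94.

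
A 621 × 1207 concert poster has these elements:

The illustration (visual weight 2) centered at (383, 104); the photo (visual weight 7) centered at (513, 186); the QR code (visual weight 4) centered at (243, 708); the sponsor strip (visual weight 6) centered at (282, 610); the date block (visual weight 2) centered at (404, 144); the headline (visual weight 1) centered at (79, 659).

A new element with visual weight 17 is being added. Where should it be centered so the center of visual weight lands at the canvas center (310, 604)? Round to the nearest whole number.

(246, 859)

With the new element, Σw becomes 2 + 7 + 4 + 6 + 2 + 1 + 17 = 39.
x: need Σw·x = 39·310 = 12090. Existing = 2·383 + 7·513 + 4·243 + 6·282 + 2·404 + 1·79 = 7908. Remainder 4182 / 17 ≈ 246.00.
y: need Σw·y = 39·604 = 23556. Existing = 2·104 + 7·186 + 4·708 + 6·610 + 2·144 + 1·659 = 8949. Remainder 14607 / 17 ≈ 859.24.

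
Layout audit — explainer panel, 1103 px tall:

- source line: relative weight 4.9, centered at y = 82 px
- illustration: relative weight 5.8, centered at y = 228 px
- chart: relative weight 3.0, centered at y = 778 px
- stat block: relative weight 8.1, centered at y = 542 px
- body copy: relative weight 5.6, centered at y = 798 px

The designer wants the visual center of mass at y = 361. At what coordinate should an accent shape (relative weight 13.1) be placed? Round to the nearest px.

With the accent shape, Σw becomes 4.9 + 5.8 + 3.0 + 8.1 + 5.6 + 13.1 = 40.5.
y: target moment 40.5×361 = 14620.5; current 4.9·82 + 5.8·228 + 3.0·778 + 8.1·542 + 5.6·798 = 12917.2; the accent shape supplies 1703.3, so y = 1703.3/13.1 ≈ 130.02.

y ≈ 130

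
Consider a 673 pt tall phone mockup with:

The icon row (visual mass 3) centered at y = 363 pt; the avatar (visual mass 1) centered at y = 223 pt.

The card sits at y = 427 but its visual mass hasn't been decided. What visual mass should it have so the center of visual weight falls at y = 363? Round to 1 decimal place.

w ≈ 2.2

Fixed elements: Σw = 3 + 1 = 4, Σw·y = 3·363 + 1·223 = 1312.
For the centroid to hit 363: (1312 + w·427) / (4 + w) = 363.
Rearranging, w·(427 − 363) = 363·4 − 1312 = 140, so w ≈ 140/64 = 2.19.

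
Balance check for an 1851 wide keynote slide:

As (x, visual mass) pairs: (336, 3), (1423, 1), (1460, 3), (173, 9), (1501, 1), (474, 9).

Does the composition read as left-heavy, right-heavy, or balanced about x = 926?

Σw = 3 + 1 + 3 + 9 + 1 + 9 = 26.
x: moment 14135 / weight 26 ≈ 543.65
543.7 lies left of the midline 926, so the layout is left-heavy.

left-heavy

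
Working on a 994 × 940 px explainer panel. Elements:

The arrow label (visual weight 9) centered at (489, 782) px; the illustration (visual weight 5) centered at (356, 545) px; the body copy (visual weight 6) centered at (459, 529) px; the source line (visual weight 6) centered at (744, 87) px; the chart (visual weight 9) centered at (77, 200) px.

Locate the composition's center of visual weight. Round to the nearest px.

(403, 436)

Σw = 9 + 5 + 6 + 6 + 9 = 35.
x-moment: 9·489 + 5·356 + 6·459 + 6·744 + 9·77 = 14092; centroid 14092/35 ≈ 402.63.
y-moment: 9·782 + 5·545 + 6·529 + 6·87 + 9·200 = 15259; centroid 15259/35 ≈ 435.97.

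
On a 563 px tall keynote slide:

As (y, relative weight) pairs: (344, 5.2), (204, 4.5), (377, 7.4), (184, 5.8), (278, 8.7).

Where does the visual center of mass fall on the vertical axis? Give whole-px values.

Weights sum to 5.2 + 4.5 + 7.4 + 5.8 + 8.7 = 31.6.
y-moment: 5.2·344 + 4.5·204 + 7.4·377 + 5.8·184 + 8.7·278 = 8982.4; centroid 8982.4/31.6 ≈ 284.25.

y ≈ 284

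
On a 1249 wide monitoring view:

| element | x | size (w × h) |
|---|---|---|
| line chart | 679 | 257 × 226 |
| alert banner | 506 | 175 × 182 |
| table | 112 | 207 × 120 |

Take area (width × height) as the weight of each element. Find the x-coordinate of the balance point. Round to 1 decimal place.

x ≈ 508.3

Areas → weights: line chart 257·226 = 58082, alert banner 175·182 = 31850, table 207·120 = 24840; Σw = 114772.
Σw·x = 58082·679 + 31850·506 + 24840·112 = 58335858, so x̄ = 58335858/114772 ≈ 508.28.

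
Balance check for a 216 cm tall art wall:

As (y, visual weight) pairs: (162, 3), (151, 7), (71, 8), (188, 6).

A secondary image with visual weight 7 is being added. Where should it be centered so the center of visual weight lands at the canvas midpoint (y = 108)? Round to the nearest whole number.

After adding the secondary image, total weight = 3 + 7 + 8 + 6 + 7 = 31.
Along y: (3239 + 7·y) / 31 = 108 (existing moment 3·162 + 7·151 + 8·71 + 6·188 = 3239) ⇒ y = (3348 − 3239) / 7 ≈ 15.57.

y ≈ 16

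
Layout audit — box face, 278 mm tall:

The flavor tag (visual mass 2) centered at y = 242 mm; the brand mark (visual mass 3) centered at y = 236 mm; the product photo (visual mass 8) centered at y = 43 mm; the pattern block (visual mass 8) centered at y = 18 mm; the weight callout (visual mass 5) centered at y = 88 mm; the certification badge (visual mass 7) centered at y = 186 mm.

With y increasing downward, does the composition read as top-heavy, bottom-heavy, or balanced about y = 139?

Total weight = 2 + 3 + 8 + 8 + 5 + 7 = 33.
Σw·y = 3422; ȳ = 3422/33 ≈ 103.70.
103.7 vs midline 139 → top-heavy.

top-heavy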